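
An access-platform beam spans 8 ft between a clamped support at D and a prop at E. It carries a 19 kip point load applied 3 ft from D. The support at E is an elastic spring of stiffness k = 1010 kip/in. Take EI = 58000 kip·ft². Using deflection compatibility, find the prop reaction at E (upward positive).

R_E = 3.411 kip

Release the roller at E. Primary structure: cantilever fixed at D.
Primary-structure tip deflection at E by superposition:
  point load 19 at a = 3: Pa²(3L − a)/(6EI) = 598.5/EI
Flexibility coefficient — unit upward force at E: δ_{EE} = L³/(3EI) = 170.7/EI.
With EI = 58000 kip·ft²: δ_0 = 0.010319 ft and δ_{EE} = 0.002943 ft/kip.
Compatibility — the spring shortens by R_E/k under the reaction it provides: δ_0 − R_E·δ_{EE} = R_E/k. With 1/k = 1/(1010×12) ft/kip = 0.000083 ft/kip, R_E = δ_0 / (δ_{EE} + 1/k) = 0.010319 / (0.002943 + 0.000083) = 3.411 kip.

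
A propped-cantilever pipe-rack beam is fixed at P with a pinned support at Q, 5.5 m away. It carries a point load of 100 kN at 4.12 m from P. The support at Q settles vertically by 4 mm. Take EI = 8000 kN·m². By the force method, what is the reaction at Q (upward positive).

Release the roller at Q. Primary structure: cantilever fixed at P.
Primary-structure tip deflection at Q by superposition:
  point load 100 at a = 4.12: Pa²(3L − a)/(6EI) = 3502/EI
Flexibility coefficient — unit upward force at Q: δ_{QQ} = L³/(3EI) = 55.46/EI.
With EI = 8000 kN·m²: δ_0 = 0.4378 m and δ_{QQ} = 0.006932 m/kN.
Compatibility — the beam at Q must follow the support down by 0.004 m: δ_0 − R_Q·δ_{QQ} = 0.004, so R_Q = (0.4378 − 0.004)/0.006932 = 62.58 kN.

R_Q = 62.58 kN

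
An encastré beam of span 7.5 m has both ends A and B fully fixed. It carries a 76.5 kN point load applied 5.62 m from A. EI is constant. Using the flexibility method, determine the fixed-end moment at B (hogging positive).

Take the two fixed-end moments M_A, M_B as redundants; the released structure is the simple span AB.
Simple-span end rotations at A and B under the given loads:
  at A: point load 76.5 at a = 5.62: Pab(L + b)/(6LEI) = 168.5/EI
  at B: point load 76.5 at a = 5.62: Pab(L + a)/(6LEI) = 235.7/EI
  θ_A0 = 168.5/EI,  θ_B0 = 235.7/EI
Flexibility coefficients: a unit moment at one end gives L/(3EI) there and L/(6EI) at the far end, so f₁₁ = f₂₂ = 2.5/EI and f₁₂ = f₂₁ = 1.25/EI.
Compatibility — zero rotation at each built-in end:
  2.5 M_A + 1.25 M_B = 168.5
  1.25 M_A + 2.5 M_B = 235.7
Solving the pair gives M_A = 27.01 kN·m and M_B = 80.75 kN·m (hogging).

M_B = 80.75 kN·m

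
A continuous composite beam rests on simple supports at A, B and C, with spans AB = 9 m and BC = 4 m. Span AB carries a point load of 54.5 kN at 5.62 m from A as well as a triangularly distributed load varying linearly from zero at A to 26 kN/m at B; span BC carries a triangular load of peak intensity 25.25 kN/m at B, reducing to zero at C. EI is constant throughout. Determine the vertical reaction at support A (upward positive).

R_A = 40.56 kN

Insert a hinge at B; M_B is the redundant, and each span becomes simply supported.
Rotations at B on the released spans (each span's end-slope, ×1/EI):
  span AB: point load 54.5 at a = 5.62: Pab(L + a)/(6LEI) = 280.3/EI
  span AB: triangular load, peak 26: w₀L³/(45EI) = 421.2/EI
  span BC: triangular load, peak 25.25: w₀L³/(45EI) = 35.91/EI
  relative rotation θ_0 = (701.5 + 35.91)/EI = 737.4/EI
A unit hogging moment at B produces rotation L₁/(3EI) + L₂/(3EI) = 4.333/EI.
Slope continuity at B: θ_0 = M_B·4.333/EI, so M_B = 737.4/4.333 = 170.2 kN·m (hogging).
Span AB, ΣM about A with M_B applied at B: R_B^{AB}·9 = 1008 + 170.2, so R_B^{AB} = 130.9 kN and R_A = 171.5 − 130.9 = 40.56 kN.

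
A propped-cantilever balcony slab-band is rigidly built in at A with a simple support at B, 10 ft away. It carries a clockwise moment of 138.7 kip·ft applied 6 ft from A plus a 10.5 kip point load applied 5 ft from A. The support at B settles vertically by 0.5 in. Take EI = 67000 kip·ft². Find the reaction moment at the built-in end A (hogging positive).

Take the reaction at B as the redundant and release it; the primary structure is a cantilever fixed at A.
Downward deflection at the released point B due to the loads:
  clockwise couple 138.7 at a = 6: M₀a(2L − a)/(2EI) = 5825/EI
  point load 10.5 at a = 5: Pa²(3L − a)/(6EI) = 1094/EI
  δ_0 = 6919/EI
Tip deflection under a unit load at B: L³/(3EI) = 333.3/EI.
With EI = 67000 kip·ft²: δ_0 = 0.10327 ft and δ_{BB} = 0.004975 ft/kip.
Compatibility — the beam at B must follow the support down by 0.04167 ft: δ_0 − R_B·δ_{BB} = 0.04167, so R_B = (0.10327 − 0.04167)/0.004975 = 12.38 kip.
Moment equilibrium about A: M_A = Σ(load moments about A) − R_B·L = 191.2 − 12.38×10 = 67.38 kip·ft.

M_A = 67.38 kip·ft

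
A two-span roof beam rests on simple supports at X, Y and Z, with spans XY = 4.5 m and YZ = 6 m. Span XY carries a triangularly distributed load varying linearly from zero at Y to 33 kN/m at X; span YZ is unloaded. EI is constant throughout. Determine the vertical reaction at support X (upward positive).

R_X = 45.79 kN

Insert a hinge at Y; M_Y is the redundant, and each span becomes simply supported.
End slopes at the hinge Y, treating each span as simply supported:
  span XY: triangular load, peak 33: 7w₀L³/(360EI) = 58.47/EI
  relative rotation θ_0 = (58.47 + 0)/EI = 58.47/EI
A unit hogging moment at Y produces rotation L₁/(3EI) + L₂/(3EI) = 3.5/EI.
Slope continuity at Y: θ_0 = M_Y·3.5/EI, so M_Y = 58.47/3.5 = 16.71 kN·m (hogging).
Span XY, ΣM about X with M_Y applied at Y: R_Y^{XY}·4.5 = 111.4 + 16.71, so R_Y^{XY} = 28.46 kN and R_X = 74.25 − 28.46 = 45.79 kN.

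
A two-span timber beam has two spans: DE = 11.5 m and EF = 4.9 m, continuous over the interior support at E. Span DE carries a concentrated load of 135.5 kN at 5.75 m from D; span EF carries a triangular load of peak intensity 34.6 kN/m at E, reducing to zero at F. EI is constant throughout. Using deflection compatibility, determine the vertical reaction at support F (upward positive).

R_F = -16.93 kN

Insert a hinge at E; M_E is the redundant, and each span becomes simply supported.
End slopes at the hinge E, treating each span as simply supported:
  span DE: point load 135.5 at a = 5.75: Pab(L + a)/(6LEI) = 1120/EI
  span EF: triangular load, peak 34.6: w₀L³/(45EI) = 90.46/EI
  relative rotation θ_0 = (1120 + 90.46)/EI = 1210/EI
A unit hogging moment at E produces rotation L₁/(3EI) + L₂/(3EI) = 5.467/EI.
Compatibility: M_E·(L₁+L₂)/(3EI) = θ_0, giving M_E = 221.4 kN·m (hogging).
Span EF, ΣM about F: R_E^{EF}·4.9 = 276.9 + 221.4, so R_E^{EF} = 101.7 kN and R_F = 84.77 − 101.7 = -16.93 kN.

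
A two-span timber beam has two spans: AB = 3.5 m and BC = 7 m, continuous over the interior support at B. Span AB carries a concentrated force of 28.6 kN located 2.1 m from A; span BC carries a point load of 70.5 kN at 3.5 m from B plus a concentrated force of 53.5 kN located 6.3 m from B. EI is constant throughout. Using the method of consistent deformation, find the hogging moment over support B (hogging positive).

M_B = 80.45 kN·m

Take M_B as the redundant. Released structure: two simple spans AB and BC with a hinge at B.
End slopes at the hinge B, treating each span as simply supported:
  span AB: point load 28.6 at a = 2.1: Pab(L + a)/(6LEI) = 22.42/EI
  span BC: point load 70.5 at a = 3.5: Pab(L + b)/(6LEI) = 215.9/EI
  span BC: point load 53.5 at a = 6.3: Pab(L + b)/(6LEI) = 43.25/EI
  relative rotation θ_0 = (22.42 + 259.2)/EI = 281.6/EI
A unit hogging moment at B produces rotation L₁/(3EI) + L₂/(3EI) = 3.5/EI.
Compatibility: M_B·(L₁+L₂)/(3EI) = θ_0, giving M_B = 80.45 kN·m (hogging).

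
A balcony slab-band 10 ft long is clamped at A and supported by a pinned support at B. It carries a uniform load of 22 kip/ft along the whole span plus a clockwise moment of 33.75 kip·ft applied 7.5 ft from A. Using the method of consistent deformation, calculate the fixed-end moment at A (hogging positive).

Choose R_B as the redundant. The primary structure is the cantilever fixed at A.
Downward deflection at the released point B due to the loads:
  UDL 22: wL⁴/(8EI) = 27500/EI
  clockwise couple 33.75 at a = 7.5: M₀a(2L − a)/(2EI) = 1582/EI
  δ_0 = 29082/EI
Flexibility coefficient — unit upward force at B: δ_{BB} = L³/(3EI) = 333.3/EI.
Compatibility at B: δ_0 − R_B·δ_{BB} = 0, so R_B = 29082/333.3 = 87.25 kip.
Moment equilibrium about A: M_A = Σ(load moments about A) − R_B·L = 1134 − 87.25×10 = 261.3 kip·ft.

M_A = 261.3 kip·ft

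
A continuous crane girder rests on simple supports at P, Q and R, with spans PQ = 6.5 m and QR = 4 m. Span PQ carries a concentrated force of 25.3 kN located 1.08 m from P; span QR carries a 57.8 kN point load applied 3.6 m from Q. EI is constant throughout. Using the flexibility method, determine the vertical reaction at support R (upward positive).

Insert a hinge at Q; M_Q is the redundant, and each span becomes simply supported.
End slopes at the hinge Q, treating each span as simply supported:
  span PQ: point load 25.3 at a = 1.08: Pab(L + a)/(6LEI) = 28.78/EI
  span QR: point load 57.8 at a = 3.6: Pab(L + b)/(6LEI) = 15.26/EI
  relative rotation θ_0 = (28.78 + 15.26)/EI = 44.04/EI
A unit hogging moment at Q produces rotation L₁/(3EI) + L₂/(3EI) = 3.5/EI.
Slope continuity at Q: θ_0 = M_Q·3.5/EI, so M_Q = 44.04/3.5 = 12.58 kN·m (hogging).
Span QR, ΣM about R: R_Q^{QR}·4 = 23.12 + 12.58, so R_Q^{QR} = 8.926 kN and R_R = 57.8 − 8.926 = 48.87 kN.

R_R = 48.87 kN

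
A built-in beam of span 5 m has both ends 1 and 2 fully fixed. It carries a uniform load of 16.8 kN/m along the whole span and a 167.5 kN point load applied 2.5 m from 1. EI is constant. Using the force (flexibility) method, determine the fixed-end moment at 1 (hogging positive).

Take the two fixed-end moments M_1, M_2 as redundants; the released structure is the simple span 12.
Simple-span end rotations at 1 and 2 under the given loads:
  at 1: UDL 16.8: wL³/(24EI) = 87.5/EI
  at 2: UDL 16.8: wL³/(24EI) = 87.5/EI
  at 1: point load 167.5 at a = 2.5: Pab(L + b)/(6LEI) = 261.7/EI
  at 2: point load 167.5 at a = 2.5: Pab(L + a)/(6LEI) = 261.7/EI
  θ_10 = 349.2/EI,  θ_20 = 349.2/EI
Flexibility coefficients: a unit moment at one end gives L/(3EI) there and L/(6EI) at the far end, so f₁₁ = f₂₂ = 1.667/EI and f₁₂ = f₂₁ = 0.8333/EI.
Compatibility — zero rotation at each built-in end:
  1.667 M_1 + 0.8333 M_2 = 349.2
  0.8333 M_1 + 1.667 M_2 = 349.2
Solving the pair gives M_1 = 139.7 kN·m and M_2 = 139.7 kN·m (hogging).

M_1 = 139.7 kN·m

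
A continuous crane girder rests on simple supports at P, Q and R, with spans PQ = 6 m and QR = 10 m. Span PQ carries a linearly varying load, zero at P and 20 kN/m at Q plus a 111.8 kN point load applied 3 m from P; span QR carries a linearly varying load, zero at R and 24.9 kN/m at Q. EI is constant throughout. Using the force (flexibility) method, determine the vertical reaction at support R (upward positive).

R_R = 24.61 kN

Take M_Q as the redundant. Released structure: two simple spans PQ and QR with a hinge at Q.
End slopes at the hinge Q, treating each span as simply supported:
  span PQ: triangular load, peak 20: w₀L³/(45EI) = 96/EI
  span PQ: point load 111.8 at a = 3: Pab(L + a)/(6LEI) = 251.6/EI
  span QR: triangular load, peak 24.9: w₀L³/(45EI) = 553.3/EI
  relative rotation θ_0 = (347.6 + 553.3)/EI = 900.9/EI
A unit hogging moment at Q produces rotation L₁/(3EI) + L₂/(3EI) = 5.333/EI.
Compatibility: M_Q·(L₁+L₂)/(3EI) = θ_0, giving M_Q = 168.9 kN·m (hogging).
Span QR, ΣM about R: R_Q^{QR}·10 = 830 + 168.9, so R_Q^{QR} = 99.89 kN and R_R = 124.5 − 99.89 = 24.61 kN.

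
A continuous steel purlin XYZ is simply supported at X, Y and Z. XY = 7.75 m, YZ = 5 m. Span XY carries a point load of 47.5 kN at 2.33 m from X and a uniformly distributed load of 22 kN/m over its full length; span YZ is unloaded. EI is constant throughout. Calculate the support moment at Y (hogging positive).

M_Y = 131 kN·m

Release continuity at Y by inserting a hinge; the redundant is the internal moment M_Y. The primary structure is two simply-supported spans XY and YZ.
End slopes at the hinge Y, treating each span as simply supported:
  span XY: point load 47.5 at a = 2.33: Pab(L + a)/(6LEI) = 130/EI
  span XY: UDL 22: wL³/(24EI) = 426.7/EI
  relative rotation θ_0 = (556.7 + 0)/EI = 556.7/EI
A unit hogging moment at Y produces rotation L₁/(3EI) + L₂/(3EI) = 4.25/EI.
Compatibility: M_Y·(L₁+L₂)/(3EI) = θ_0, giving M_Y = 131 kN·m (hogging).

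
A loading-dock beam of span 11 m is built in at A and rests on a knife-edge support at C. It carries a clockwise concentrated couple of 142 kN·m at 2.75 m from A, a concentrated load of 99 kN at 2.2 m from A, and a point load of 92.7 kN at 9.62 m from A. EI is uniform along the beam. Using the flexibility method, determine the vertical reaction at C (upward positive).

Take the reaction at C as the redundant and release it; the primary structure is a cantilever fixed at A.
Deflection at C on the released cantilever, summing each load's contribution:
  clockwise couple 142 at a = 2.75: M₀a(2L − a)/(2EI) = 3759/EI
  point load 99 at a = 2.2: Pa²(3L − a)/(6EI) = 2460/EI
  point load 92.7 at a = 9.62: Pa²(3L − a)/(6EI) = 33429/EI
  δ_0 = 39647/EI
Flexibility coefficient — unit upward force at C: δ_{CC} = L³/(3EI) = 443.7/EI.
Compatibility at C: δ_0 − R_C·δ_{CC} = 0, so R_C = 39647/443.7 = 89.36 kN.

R_C = 89.36 kN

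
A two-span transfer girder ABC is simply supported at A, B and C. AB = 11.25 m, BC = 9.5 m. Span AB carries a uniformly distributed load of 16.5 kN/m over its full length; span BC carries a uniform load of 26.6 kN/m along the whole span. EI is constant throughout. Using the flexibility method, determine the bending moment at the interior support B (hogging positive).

M_B = 278.9 kN·m

Release continuity at B by inserting a hinge; the redundant is the internal moment M_B. The primary structure is two simply-supported spans AB and BC.
End slopes at the hinge B, treating each span as simply supported:
  span AB: UDL 16.5: wL³/(24EI) = 978.9/EI
  span BC: UDL 26.6: wL³/(24EI) = 950.3/EI
  relative rotation θ_0 = (978.9 + 950.3)/EI = 1929/EI
A unit hogging moment at B produces rotation L₁/(3EI) + L₂/(3EI) = 6.917/EI.
Slope continuity at B: θ_0 = M_B·6.917/EI, so M_B = 1929/6.917 = 278.9 kN·m (hogging).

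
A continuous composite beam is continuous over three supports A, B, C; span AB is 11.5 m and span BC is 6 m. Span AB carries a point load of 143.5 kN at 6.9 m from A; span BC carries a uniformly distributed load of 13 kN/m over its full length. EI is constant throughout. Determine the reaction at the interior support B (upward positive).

R_B = 183 kN

Release continuity at B by inserting a hinge; the redundant is the internal moment M_B. The primary structure is two simply-supported spans AB and BC.
Rotations at B on the released spans (each span's end-slope, ×1/EI):
  span AB: point load 143.5 at a = 6.9: Pab(L + a)/(6LEI) = 1215/EI
  span BC: UDL 13: wL³/(24EI) = 117/EI
  relative rotation θ_0 = (1215 + 117)/EI = 1332/EI
A unit hogging moment at B produces rotation L₁/(3EI) + L₂/(3EI) = 5.833/EI.
Slope continuity at B: θ_0 = M_B·5.833/EI, so M_B = 1332/5.833 = 228.3 kN·m (hogging).
Span AB, ΣM about A with M_B applied at B: R_B^{AB}·11.5 = 990.1 + 228.3, so R_B^{AB} = 105.9 kN and R_A = 143.5 − 105.9 = 37.55 kN.
Span BC, ΣM about C: R_B^{BC}·6 = 234 + 228.3, so R_B^{BC} = 77.05 kN and R_C = 78 − 77.05 = 0.9547 kN.
R_B = 105.9 + 77.05 = 183 kN.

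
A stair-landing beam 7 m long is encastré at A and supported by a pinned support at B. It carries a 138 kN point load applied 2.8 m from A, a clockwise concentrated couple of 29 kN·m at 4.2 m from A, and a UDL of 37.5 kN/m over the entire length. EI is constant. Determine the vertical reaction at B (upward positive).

R_B = 132.4 kN

Remove the prop at B; the released (primary) structure is a cantilever built in at A.
Primary-structure tip deflection at B by superposition:
  point load 138 at a = 2.8: Pa²(3L − a)/(6EI) = 3282/EI
  clockwise couple 29 at a = 4.2: M₀a(2L − a)/(2EI) = 596.8/EI
  UDL 37.5: wL⁴/(8EI) = 11255/EI
  δ_0 = 15133/EI
Flexibility coefficient — unit upward force at B: δ_{BB} = L³/(3EI) = 114.3/EI.
Compatibility at B: δ_0 − R_B·δ_{BB} = 0, so R_B = 15133/114.3 = 132.4 kN.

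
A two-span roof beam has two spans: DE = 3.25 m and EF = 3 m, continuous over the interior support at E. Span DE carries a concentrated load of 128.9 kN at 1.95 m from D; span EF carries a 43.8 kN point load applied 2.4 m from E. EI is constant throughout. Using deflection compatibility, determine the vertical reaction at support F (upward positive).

Take M_E as the redundant. Released structure: two simple spans DE and EF with a hinge at E.
Discontinuity in slope at E on the released structure — sum the simple-span end rotations:
  span DE: point load 128.9 at a = 1.95: Pab(L + a)/(6LEI) = 87.14/EI
  span EF: point load 43.8 at a = 2.4: Pab(L + b)/(6LEI) = 12.61/EI
  relative rotation θ_0 = (87.14 + 12.61)/EI = 99.75/EI
A unit hogging moment at E produces rotation L₁/(3EI) + L₂/(3EI) = 2.083/EI.
Compatibility: M_E·(L₁+L₂)/(3EI) = θ_0, giving M_E = 47.88 kN·m (hogging).
Span EF, ΣM about F: R_E^{EF}·3 = 26.28 + 47.88, so R_E^{EF} = 24.72 kN and R_F = 43.8 − 24.72 = 19.08 kN.

R_F = 19.08 kN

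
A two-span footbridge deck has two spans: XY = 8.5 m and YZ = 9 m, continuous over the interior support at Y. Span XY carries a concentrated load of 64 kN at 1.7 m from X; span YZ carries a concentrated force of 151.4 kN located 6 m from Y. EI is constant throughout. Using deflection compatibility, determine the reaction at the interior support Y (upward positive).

Take M_Y as the redundant. Released structure: two simple spans XY and YZ with a hinge at Y.
Discontinuity in slope at Y on the released structure — sum the simple-span end rotations:
  span XY: point load 64 at a = 1.7: Pab(L + a)/(6LEI) = 148/EI
  span YZ: point load 151.4 at a = 6: Pab(L + b)/(6LEI) = 605.6/EI
  relative rotation θ_0 = (148 + 605.6)/EI = 753.6/EI
A unit hogging moment at Y produces rotation L₁/(3EI) + L₂/(3EI) = 5.833/EI.
Compatibility: M_Y·(L₁+L₂)/(3EI) = θ_0, giving M_Y = 129.2 kN·m (hogging).
Span XY, ΣM about X with M_Y applied at Y: R_Y^{XY}·8.5 = 108.8 + 129.2, so R_Y^{XY} = 28 kN and R_X = 64 − 28 = 36 kN.
Span YZ, ΣM about Z: R_Y^{YZ}·9 = 454.2 + 129.2, so R_Y^{YZ} = 64.82 kN and R_Z = 151.4 − 64.82 = 86.58 kN.
R_Y = 28 + 64.82 = 92.82 kN.

R_Y = 92.82 kN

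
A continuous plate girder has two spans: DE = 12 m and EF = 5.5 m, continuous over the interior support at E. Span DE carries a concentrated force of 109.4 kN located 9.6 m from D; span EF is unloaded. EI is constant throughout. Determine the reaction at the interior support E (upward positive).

Take M_E as the redundant. Released structure: two simple spans DE and EF with a hinge at E.
End slopes at the hinge E, treating each span as simply supported:
  span DE: point load 109.4 at a = 9.6: Pab(L + a)/(6LEI) = 756.2/EI
  relative rotation θ_0 = (756.2 + 0)/EI = 756.2/EI
A unit hogging moment at E produces rotation L₁/(3EI) + L₂/(3EI) = 5.833/EI.
Slope continuity at E: θ_0 = M_E·5.833/EI, so M_E = 756.2/5.833 = 129.6 kN·m (hogging).
Span DE, ΣM about D with M_E applied at E: R_E^{DE}·12 = 1050 + 129.6, so R_E^{DE} = 98.32 kN and R_D = 109.4 − 98.32 = 11.08 kN.
Span EF, ΣM about F: R_E^{EF}·5.5 = 0 + 129.6, so R_E^{EF} = 23.57 kN and R_F = 0 − 23.57 = -23.57 kN.
R_E = 98.32 + 23.57 = 121.9 kN.

R_E = 121.9 kN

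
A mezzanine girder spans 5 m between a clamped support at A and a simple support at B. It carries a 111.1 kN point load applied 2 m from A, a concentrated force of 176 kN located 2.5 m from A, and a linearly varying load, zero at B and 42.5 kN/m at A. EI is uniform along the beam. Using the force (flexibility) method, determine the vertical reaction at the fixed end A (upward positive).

Remove the prop at B; the released (primary) structure is a cantilever built in at A.
Free-end deflection of the primary structure under the applied loading (downward +):
  point load 111.1 at a = 2: Pa²(3L − a)/(6EI) = 962.9/EI
  point load 176 at a = 2.5: Pa²(3L − a)/(6EI) = 2292/EI
  triangular load, peak 42.5 at the fixed end: w₀L⁴/(30EI) = 885.4/EI
  δ_0 = 4140/EI
Flexibility coefficient — unit upward force at B: δ_{BB} = L³/(3EI) = 41.67/EI.
The prop prevents deflection at B: R_B = δ_0/δ_{BB} = 4140/41.67 = 99.36 kN.
Vertical equilibrium: R_A = ΣP − R_B = 393.4 − 99.36 = 294 kN.

R_A = 294 kN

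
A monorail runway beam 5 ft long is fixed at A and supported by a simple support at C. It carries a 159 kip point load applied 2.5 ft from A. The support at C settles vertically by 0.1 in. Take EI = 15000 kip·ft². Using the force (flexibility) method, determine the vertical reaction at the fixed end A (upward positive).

R_A = 112.3 kip

Remove the prop at C; the released (primary) structure is a cantilever built in at A.
Primary-structure tip deflection at C by superposition:
  point load 159 at a = 2.5: Pa²(3L − a)/(6EI) = 2070/EI
Flexibility coefficient — unit upward force at C: δ_{CC} = L³/(3EI) = 41.67/EI.
With EI = 15000 kip·ft²: δ_0 = 0.13802 ft and δ_{CC} = 0.002778 ft/kip.
Compatibility — the beam at C must follow the support down by 0.008333 ft: δ_0 − R_C·δ_{CC} = 0.008333, so R_C = (0.13802 − 0.008333)/0.002778 = 46.69 kip.
Vertical equilibrium: R_A = ΣP − R_C = 159 − 46.69 = 112.3 kip.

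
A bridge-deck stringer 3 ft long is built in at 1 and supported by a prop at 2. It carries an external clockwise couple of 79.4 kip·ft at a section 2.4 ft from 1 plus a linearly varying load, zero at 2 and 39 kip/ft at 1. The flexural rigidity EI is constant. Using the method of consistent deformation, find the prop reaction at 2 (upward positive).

R_2 = 49.81 kip

Choose R_2 as the redundant. The primary structure is the cantilever fixed at 1.
Free-end deflection of the primary structure under the applied loading (downward +):
  clockwise couple 79.4 at a = 2.4: M₀a(2L − a)/(2EI) = 343/EI
  triangular load, peak 39 at the fixed end: w₀L⁴/(30EI) = 105.3/EI
  δ_0 = 448.3/EI
Flexibility coefficient — unit upward force at 2: δ_{22} = L³/(3EI) = 9/EI.
The prop prevents deflection at 2: R_2 = δ_0/δ_{22} = 448.3/9 = 49.81 kip.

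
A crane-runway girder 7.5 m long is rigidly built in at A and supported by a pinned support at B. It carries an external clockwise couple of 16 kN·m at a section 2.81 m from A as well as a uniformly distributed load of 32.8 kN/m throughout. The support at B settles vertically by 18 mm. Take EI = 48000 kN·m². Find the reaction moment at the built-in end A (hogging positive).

Choose R_B as the redundant. The primary structure is the cantilever fixed at A.
Downward deflection at the released point B due to the loads:
  clockwise couple 16 at a = 2.81: M₀a(2L − a)/(2EI) = 274/EI
  UDL 32.8: wL⁴/(8EI) = 12973/EI
  δ_0 = 13247/EI
Tip deflection under a unit load at B: L³/(3EI) = 140.6/EI.
With EI = 48000 kN·m²: δ_0 = 0.27597 m and δ_{BB} = 0.00293 m/kN.
Compatibility — the beam at B must follow the support down by 0.018 m: δ_0 − R_B·δ_{BB} = 0.018, so R_B = (0.27597 − 0.018)/0.00293 = 88.05 kN.
Moment equilibrium about A: M_A = Σ(load moments about A) − R_B·L = 938.5 − 88.05×7.5 = 278.1 kN·m.

M_A = 278.1 kN·m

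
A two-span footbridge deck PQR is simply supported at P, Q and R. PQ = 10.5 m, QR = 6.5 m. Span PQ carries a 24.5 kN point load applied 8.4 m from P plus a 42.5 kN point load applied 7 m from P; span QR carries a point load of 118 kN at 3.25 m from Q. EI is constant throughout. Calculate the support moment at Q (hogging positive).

M_Q = 128.9 kN·m

Release continuity at Q by inserting a hinge; the redundant is the internal moment M_Q. The primary structure is two simply-supported spans PQ and QR.
End slopes at the hinge Q, treating each span as simply supported:
  span PQ: point load 24.5 at a = 8.4: Pab(L + a)/(6LEI) = 129.7/EI
  span PQ: point load 42.5 at a = 7: Pab(L + a)/(6LEI) = 289.2/EI
  span QR: point load 118 at a = 3.25: Pab(L + b)/(6LEI) = 311.6/EI
  relative rotation θ_0 = (418.9 + 311.6)/EI = 730.5/EI
A unit hogging moment at Q produces rotation L₁/(3EI) + L₂/(3EI) = 5.667/EI.
Compatibility: M_Q·(L₁+L₂)/(3EI) = θ_0, giving M_Q = 128.9 kN·m (hogging).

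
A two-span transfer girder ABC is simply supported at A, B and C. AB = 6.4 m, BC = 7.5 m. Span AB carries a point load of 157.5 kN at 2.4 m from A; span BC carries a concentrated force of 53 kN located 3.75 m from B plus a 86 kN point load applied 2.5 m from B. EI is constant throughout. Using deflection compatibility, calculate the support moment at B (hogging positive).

Take M_B as the redundant. Released structure: two simple spans AB and BC with a hinge at B.
Rotations at B on the released spans (each span's end-slope, ×1/EI):
  span AB: point load 157.5 at a = 2.4: Pab(L + a)/(6LEI) = 346.5/EI
  span BC: point load 53 at a = 3.75: Pab(L + b)/(6LEI) = 186.3/EI
  span BC: point load 86 at a = 2.5: Pab(L + b)/(6LEI) = 298.6/EI
  relative rotation θ_0 = (346.5 + 484.9)/EI = 831.4/EI
A unit hogging moment at B produces rotation L₁/(3EI) + L₂/(3EI) = 4.633/EI.
Slope continuity at B: θ_0 = M_B·4.633/EI, so M_B = 831.4/4.633 = 179.4 kN·m (hogging).

M_B = 179.4 kN·m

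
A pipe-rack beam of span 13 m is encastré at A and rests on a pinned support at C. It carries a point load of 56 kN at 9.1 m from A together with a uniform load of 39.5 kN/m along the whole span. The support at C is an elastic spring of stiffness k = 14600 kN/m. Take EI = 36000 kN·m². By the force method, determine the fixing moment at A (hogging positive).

M_A = 943.6 kN·m

Take the reaction at C as the redundant and release it; the primary structure is a cantilever fixed at A.
Downward deflection at the released point C due to the loads:
  point load 56 at a = 9.1: Pa²(3L − a)/(6EI) = 23110/EI
  UDL 39.5: wL⁴/(8EI) = 141020/EI
  δ_0 = 164129/EI
Flexibility coefficient — unit upward force at C: δ_{CC} = L³/(3EI) = 732.3/EI.
With EI = 36000 kN·m²: δ_0 = 4.5592 m and δ_{CC} = 0.020343 m/kN.
Compatibility — the spring shortens by R_C/k under the reaction it provides: δ_0 − R_C·δ_{CC} = R_C/k. With 1/k = 0.000068 m/kN, R_C = δ_0 / (δ_{CC} + 1/k) = 4.5592 / (0.020343 + 0.000068) = 223.4 kN.
Moment equilibrium about A: M_A = Σ(load moments about A) − R_C·L = 3847 − 223.4×13 = 943.6 kN·m.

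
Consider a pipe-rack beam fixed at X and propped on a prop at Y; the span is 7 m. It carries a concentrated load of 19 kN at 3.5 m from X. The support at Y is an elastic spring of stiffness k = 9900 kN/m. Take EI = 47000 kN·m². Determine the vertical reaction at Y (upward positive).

Take the reaction at Y as the redundant and release it; the primary structure is a cantilever fixed at X.
Primary-structure tip deflection at Y by superposition:
  point load 19 at a = 3.5: Pa²(3L − a)/(6EI) = 678.9/EI
Tip deflection under a unit load at Y: L³/(3EI) = 114.3/EI.
With EI = 47000 kN·m²: δ_0 = 0.014444 m and δ_{YY} = 0.002433 m/kN.
Compatibility — the spring shortens by R_Y/k under the reaction it provides: δ_0 − R_Y·δ_{YY} = R_Y/k. With 1/k = 0.000101 m/kN, R_Y = δ_0 / (δ_{YY} + 1/k) = 0.014444 / (0.002433 + 0.000101) = 5.701 kN.

R_Y = 5.701 kN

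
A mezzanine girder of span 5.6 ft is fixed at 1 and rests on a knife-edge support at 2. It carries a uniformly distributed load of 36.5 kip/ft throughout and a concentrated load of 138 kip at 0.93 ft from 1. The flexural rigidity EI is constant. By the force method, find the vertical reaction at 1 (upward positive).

Take the reaction at 2 as the redundant and release it; the primary structure is a cantilever fixed at 1.
Downward deflection at the released point 2 due to the loads:
  UDL 36.5: wL⁴/(8EI) = 4487/EI
  point load 138 at a = 0.93: Pa²(3L − a)/(6EI) = 315.7/EI
  δ_0 = 4803/EI
Tip deflection under a unit load at 2: L³/(3EI) = 58.54/EI.
The prop prevents deflection at 2: R_2 = δ_0/δ_{22} = 4803/58.54 = 82.04 kip.
Vertical equilibrium: R_1 = ΣP − R_2 = 342.4 − 82.04 = 260.4 kip.

R_1 = 260.4 kip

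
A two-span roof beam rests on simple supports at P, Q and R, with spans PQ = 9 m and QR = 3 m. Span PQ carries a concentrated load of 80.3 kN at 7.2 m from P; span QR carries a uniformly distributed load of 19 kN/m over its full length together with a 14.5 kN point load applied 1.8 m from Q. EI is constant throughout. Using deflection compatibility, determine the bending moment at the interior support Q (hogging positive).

Take M_Q as the redundant. Released structure: two simple spans PQ and QR with a hinge at Q.
Rotations at Q on the released spans (each span's end-slope, ×1/EI):
  span PQ: point load 80.3 at a = 7.2: Pab(L + a)/(6LEI) = 312.2/EI
  span QR: UDL 19: wL³/(24EI) = 21.38/EI
  span QR: point load 14.5 at a = 1.8: Pab(L + b)/(6LEI) = 7.308/EI
  relative rotation θ_0 = (312.2 + 28.68)/EI = 340.9/EI
A unit hogging moment at Q produces rotation L₁/(3EI) + L₂/(3EI) = 4/EI.
Compatibility: M_Q·(L₁+L₂)/(3EI) = θ_0, giving M_Q = 85.22 kN·m (hogging).

M_Q = 85.22 kN·m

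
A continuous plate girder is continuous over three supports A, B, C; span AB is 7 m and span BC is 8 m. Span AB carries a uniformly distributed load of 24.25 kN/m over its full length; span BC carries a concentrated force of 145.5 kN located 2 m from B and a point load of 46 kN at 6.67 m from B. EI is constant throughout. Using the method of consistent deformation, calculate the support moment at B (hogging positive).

Take M_B as the redundant. Released structure: two simple spans AB and BC with a hinge at B.
Rotations at B on the released spans (each span's end-slope, ×1/EI):
  span AB: UDL 24.25: wL³/(24EI) = 346.6/EI
  span BC: point load 145.5 at a = 2: Pab(L + b)/(6LEI) = 509.2/EI
  span BC: point load 46 at a = 6.67: Pab(L + b)/(6LEI) = 79.32/EI
  relative rotation θ_0 = (346.6 + 588.6)/EI = 935.1/EI
A unit hogging moment at B produces rotation L₁/(3EI) + L₂/(3EI) = 5/EI.
Slope continuity at B: θ_0 = M_B·5/EI, so M_B = 935.1/5 = 187 kN·m (hogging).

M_B = 187 kN·m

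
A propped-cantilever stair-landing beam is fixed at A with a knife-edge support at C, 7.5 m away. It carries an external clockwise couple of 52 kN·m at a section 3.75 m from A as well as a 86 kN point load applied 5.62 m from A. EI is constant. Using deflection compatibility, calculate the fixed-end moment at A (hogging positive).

Choose R_C as the redundant. The primary structure is the cantilever fixed at A.
Deflection at C on the released cantilever, summing each load's contribution:
  clockwise couple 52 at a = 3.75: M₀a(2L − a)/(2EI) = 1097/EI
  point load 86 at a = 5.62: Pa²(3L − a)/(6EI) = 7642/EI
  δ_0 = 8739/EI
Tip deflection under a unit load at C: L³/(3EI) = 140.6/EI.
The prop prevents deflection at C: R_C = δ_0/δ_{CC} = 8739/140.6 = 62.14 kN.
Moment equilibrium about A: M_A = Σ(load moments about A) − R_C·L = 535.3 − 62.14×7.5 = 69.26 kN·m.

M_A = 69.26 kN·m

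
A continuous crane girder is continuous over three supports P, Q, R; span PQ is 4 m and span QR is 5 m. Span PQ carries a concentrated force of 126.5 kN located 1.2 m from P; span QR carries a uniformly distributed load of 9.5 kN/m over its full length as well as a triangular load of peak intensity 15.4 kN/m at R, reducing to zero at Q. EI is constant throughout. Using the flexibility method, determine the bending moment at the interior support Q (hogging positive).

M_Q = 59.67 kN·m

Take M_Q as the redundant. Released structure: two simple spans PQ and QR with a hinge at Q.
End slopes at the hinge Q, treating each span as simply supported:
  span PQ: point load 126.5 at a = 1.2: Pab(L + a)/(6LEI) = 92.09/EI
  span QR: UDL 9.5: wL³/(24EI) = 49.48/EI
  span QR: triangular load, peak 15.4: 7w₀L³/(360EI) = 37.43/EI
  relative rotation θ_0 = (92.09 + 86.91)/EI = 179/EI
A unit hogging moment at Q produces rotation L₁/(3EI) + L₂/(3EI) = 3/EI.
Compatibility: M_Q·(L₁+L₂)/(3EI) = θ_0, giving M_Q = 59.67 kN·m (hogging).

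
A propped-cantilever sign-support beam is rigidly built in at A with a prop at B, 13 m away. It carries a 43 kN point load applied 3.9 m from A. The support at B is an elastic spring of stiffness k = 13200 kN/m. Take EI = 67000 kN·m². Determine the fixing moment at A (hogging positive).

M_A = 100.2 kN·m

Take the reaction at B as the redundant and release it; the primary structure is a cantilever fixed at A.
Downward deflection at the released point B due to the loads:
  point load 43 at a = 3.9: Pa²(3L − a)/(6EI) = 3826/EI
Flexibility coefficient — unit upward force at B: δ_{BB} = L³/(3EI) = 732.3/EI.
With EI = 67000 kN·m²: δ_0 = 0.057106 m and δ_{BB} = 0.01093 m/kN.
Compatibility — the spring shortens by R_B/k under the reaction it provides: δ_0 − R_B·δ_{BB} = R_B/k. With 1/k = 0.000076 m/kN, R_B = δ_0 / (δ_{BB} + 1/k) = 0.057106 / (0.01093 + 0.000076) = 5.189 kN.
Moment equilibrium about A: M_A = Σ(load moments about A) − R_B·L = 167.7 − 5.189×13 = 100.2 kN·m.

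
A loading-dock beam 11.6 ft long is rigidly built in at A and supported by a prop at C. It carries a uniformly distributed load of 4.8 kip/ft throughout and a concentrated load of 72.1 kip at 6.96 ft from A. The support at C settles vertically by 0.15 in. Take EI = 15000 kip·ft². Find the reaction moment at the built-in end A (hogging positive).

Take the reaction at C as the redundant and release it; the primary structure is a cantilever fixed at A.
Free-end deflection of the primary structure under the applied loading (downward +):
  UDL 4.8: wL⁴/(8EI) = 10864/EI
  point load 72.1 at a = 6.96: Pa²(3L − a)/(6EI) = 16206/EI
  δ_0 = 27070/EI
Tip deflection under a unit load at C: L³/(3EI) = 520.3/EI.
With EI = 15000 kip·ft²: δ_0 = 1.8046 ft and δ_{CC} = 0.034687 ft/kip.
Compatibility — the beam at C must follow the support down by 0.0125 ft: δ_0 − R_C·δ_{CC} = 0.0125, so R_C = (1.8046 − 0.0125)/0.034687 = 51.67 kip.
Moment equilibrium about A: M_A = Σ(load moments about A) − R_C·L = 824.8 − 51.67×11.6 = 225.4 kip·ft.

M_A = 225.4 kip·ft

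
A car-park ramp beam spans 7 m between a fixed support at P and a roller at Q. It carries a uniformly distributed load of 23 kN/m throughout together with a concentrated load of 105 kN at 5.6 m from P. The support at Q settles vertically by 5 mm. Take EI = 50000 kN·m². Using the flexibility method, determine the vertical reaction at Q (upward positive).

Remove the prop at Q; the released (primary) structure is a cantilever built in at P.
Deflection at Q on the released cantilever, summing each load's contribution:
  UDL 23: wL⁴/(8EI) = 6903/EI
  point load 105 at a = 5.6: Pa²(3L − a)/(6EI) = 8452/EI
  δ_0 = 15354/EI
Flexibility coefficient — unit upward force at Q: δ_{QQ} = L³/(3EI) = 114.3/EI.
With EI = 50000 kN·m²: δ_0 = 0.30709 m and δ_{QQ} = 0.002287 m/kN.
Compatibility — the beam at Q must follow the support down by 0.005 m: δ_0 − R_Q·δ_{QQ} = 0.005, so R_Q = (0.30709 − 0.005)/0.002287 = 132.1 kN.

R_Q = 132.1 kN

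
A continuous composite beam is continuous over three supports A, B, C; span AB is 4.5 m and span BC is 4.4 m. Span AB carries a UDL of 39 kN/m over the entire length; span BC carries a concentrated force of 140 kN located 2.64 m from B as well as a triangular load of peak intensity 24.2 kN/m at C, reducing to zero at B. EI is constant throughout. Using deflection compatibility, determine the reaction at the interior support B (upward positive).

R_B = 213 kN

Take M_B as the redundant. Released structure: two simple spans AB and BC with a hinge at B.
Discontinuity in slope at B on the released structure — sum the simple-span end rotations:
  span AB: UDL 39: wL³/(24EI) = 148.1/EI
  span BC: point load 140 at a = 2.64: Pab(L + b)/(6LEI) = 151.8/EI
  span BC: triangular load, peak 24.2: 7w₀L³/(360EI) = 40.08/EI
  relative rotation θ_0 = (148.1 + 191.9)/EI = 339.9/EI
A unit hogging moment at B produces rotation L₁/(3EI) + L₂/(3EI) = 2.967/EI.
Slope continuity at B: θ_0 = M_B·2.967/EI, so M_B = 339.9/2.967 = 114.6 kN·m (hogging).
Span AB, ΣM about A with M_B applied at B: R_B^{AB}·4.5 = 394.9 + 114.6, so R_B^{AB} = 113.2 kN and R_A = 175.5 − 113.2 = 62.29 kN.
Span BC, ΣM about C: R_B^{BC}·4.4 = 324.5 + 114.6, so R_B^{BC} = 99.79 kN and R_C = 193.2 − 99.79 = 93.45 kN.
R_B = 113.2 + 99.79 = 213 kN.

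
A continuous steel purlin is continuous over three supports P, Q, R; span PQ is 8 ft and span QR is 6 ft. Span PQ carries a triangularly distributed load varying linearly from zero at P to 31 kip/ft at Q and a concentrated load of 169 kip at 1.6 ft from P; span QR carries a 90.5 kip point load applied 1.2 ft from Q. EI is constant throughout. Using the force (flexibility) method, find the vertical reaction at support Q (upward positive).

R_Q = 242.3 kip

Insert a hinge at Q; M_Q is the redundant, and each span becomes simply supported.
Rotations at Q on the released spans (each span's end-slope, ×1/EI):
  span PQ: triangular load, peak 31: w₀L³/(45EI) = 352.7/EI
  span PQ: point load 169 at a = 1.6: Pab(L + a)/(6LEI) = 346.1/EI
  span QR: point load 90.5 at a = 1.2: Pab(L + b)/(6LEI) = 156.4/EI
  relative rotation θ_0 = (698.8 + 156.4)/EI = 855.2/EI
A unit hogging moment at Q produces rotation L₁/(3EI) + L₂/(3EI) = 4.667/EI.
Compatibility: M_Q·(L₁+L₂)/(3EI) = θ_0, giving M_Q = 183.3 kip·ft (hogging).
Span PQ, ΣM about P with M_Q applied at Q: R_Q^{PQ}·8 = 931.7 + 183.3, so R_Q^{PQ} = 139.4 kip and R_P = 293 − 139.4 = 153.6 kip.
Span QR, ΣM about R: R_Q^{QR}·6 = 434.4 + 183.3, so R_Q^{QR} = 102.9 kip and R_R = 90.5 − 102.9 = -12.44 kip.
R_Q = 139.4 + 102.9 = 242.3 kip.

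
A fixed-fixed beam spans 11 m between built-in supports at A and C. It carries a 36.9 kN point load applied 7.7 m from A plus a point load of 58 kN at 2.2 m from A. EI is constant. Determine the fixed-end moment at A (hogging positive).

Release both end moments; the primary structure is a simply-supported span AC with redundants M_A and M_C.
On the primary (simply-supported) span, the end slopes from the loading are:
  at A: point load 36.9 at a = 7.7: Pab(L + b)/(6LEI) = 203.2/EI
  at C: point load 36.9 at a = 7.7: Pab(L + a)/(6LEI) = 265.7/EI
  at A: point load 58 at a = 2.2: Pab(L + b)/(6LEI) = 336.9/EI
  at C: point load 58 at a = 2.2: Pab(L + a)/(6LEI) = 224.6/EI
  θ_A0 = 540/EI,  θ_C0 = 490.2/EI
Flexibility coefficients: a unit moment at one end gives L/(3EI) there and L/(6EI) at the far end, so f₁₁ = f₂₂ = 3.667/EI and f₁₂ = f₂₁ = 1.833/EI.
Compatibility — zero rotation at each built-in end:
  3.667 M_A + 1.833 M_C = 540
  1.833 M_A + 3.667 M_C = 490.2
Solving the pair gives M_A = 107.2 kN·m and M_C = 80.08 kN·m (hogging).

M_A = 107.2 kN·m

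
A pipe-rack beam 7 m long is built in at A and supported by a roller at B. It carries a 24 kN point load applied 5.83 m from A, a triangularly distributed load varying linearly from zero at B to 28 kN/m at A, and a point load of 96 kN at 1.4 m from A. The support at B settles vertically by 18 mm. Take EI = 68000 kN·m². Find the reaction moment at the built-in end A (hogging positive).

M_A = 276.8 kN·m

Remove the prop at B; the released (primary) structure is a cantilever built in at A.
Free-end deflection of the primary structure under the applied loading (downward +):
  point load 24 at a = 5.83: Pa²(3L − a)/(6EI) = 2062/EI
  triangular load, peak 28 at the fixed end: w₀L⁴/(30EI) = 2241/EI
  point load 96 at a = 1.4: Pa²(3L − a)/(6EI) = 614.7/EI
  δ_0 = 4918/EI
Flexibility coefficient — unit upward force at B: δ_{BB} = L³/(3EI) = 114.3/EI.
With EI = 68000 kN·m²: δ_0 = 0.072324 m and δ_{BB} = 0.001681 m/kN.
Compatibility — the beam at B must follow the support down by 0.018 m: δ_0 − R_B·δ_{BB} = 0.018, so R_B = (0.072324 − 0.018)/0.001681 = 32.31 kN.
Moment equilibrium about A: M_A = Σ(load moments about A) − R_B·L = 503 − 32.31×7 = 276.8 kN·m.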